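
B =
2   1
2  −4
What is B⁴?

B² = [[6, −2], [−4, 18]]
B³ = [[8, 14], [28, −76]]
B⁴ = [[44, −48], [−96, 332]]

[[44, −48], [−96, 332]]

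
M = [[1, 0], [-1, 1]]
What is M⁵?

[[1, 0], [-5, 1]]

M = I + N where N = [[0, 0], [-1, 0]] is strictly lower-triangular, so N² = 0.
(I + N)⁵ = I + 5·N = [[1, 0], [-5, 1]].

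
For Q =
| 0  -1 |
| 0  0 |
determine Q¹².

[[0, 0], [0, 0]]

Q is strictly triangular, hence nilpotent: Q² = 0, so Q¹² = 0.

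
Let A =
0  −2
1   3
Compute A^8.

[[−254, −510], [255, 511]]

tr A = 3 and det A = 2, so the characteristic polynomial is λ² − (3)λ + (2) with roots 1 and 2.
Eigenvectors give P = [[−2, −1], [1, 1]] with P⁻¹ = [[−1, −1], [1, 2]], and A = P·diag(1, 2)·P⁻¹.
Then A^8 = P·diag(1, 256)·P⁻¹ = [[−2, −256], [1, 256]] · [[−1, −1], [1, 2]] = [[−254, −510], [255, 511]].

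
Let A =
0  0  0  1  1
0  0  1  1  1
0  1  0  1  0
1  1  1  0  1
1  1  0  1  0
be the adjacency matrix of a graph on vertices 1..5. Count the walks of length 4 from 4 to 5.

The number of length-4 walks from vertex 4 to vertex 5 is entry (4,5) of A⁴, where A is the adjacency matrix.
A² = [[2, 2, 1, 1, 1], [2, 3, 1, 2, 1], [1, 1, 2, 1, 2], [1, 2, 1, 4, 2], [1, 1, 2, 2, 3]]
A³ = [[2, 3, 3, 6, 5], [3, 4, 5, 7, 7], [3, 5, 2, 6, 3], [6, 7, 6, 6, 7], [5, 7, 3, 7, 4]]
A⁴ = [[11, 14, 9, 13, 11], [14, 19, 11, 19, 14], [9, 11, 11, 13, 14], [13, 19, 13, 26, 19], [11, 14, 14, 19, 19]]

19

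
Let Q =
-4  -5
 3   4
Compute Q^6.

[[1, 0], [0, 1]]

Q² = I (check: tr Q = 0 and det Q = -1), so Q^6 = I since 6 is even.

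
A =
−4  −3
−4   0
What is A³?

[[−160, −84], [−112, −48]]

A² = [[28, 12], [16, 12]]
A³ = [[−160, −84], [−112, −48]]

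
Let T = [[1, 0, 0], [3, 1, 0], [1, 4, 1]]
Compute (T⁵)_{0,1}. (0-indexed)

0

T = I + N where N = [[0, 0, 0], [3, 0, 0], [1, 4, 0]] is strictly lower-triangular, so N³ = 0.
(I + N)⁵ = I + 5·N + 10·N² = [[1, 0, 0], [15, 1, 0], [125, 20, 1]].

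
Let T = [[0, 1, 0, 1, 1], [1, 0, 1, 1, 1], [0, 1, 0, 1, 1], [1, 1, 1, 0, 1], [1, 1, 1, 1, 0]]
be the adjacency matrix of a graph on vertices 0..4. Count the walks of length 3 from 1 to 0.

The number of length-3 walks from vertex 1 to vertex 0 is entry (1,0) of T³, where T is the adjacency matrix.
T² = [[3, 2, 3, 2, 2], [2, 4, 2, 3, 3], [3, 2, 3, 2, 2], [2, 3, 2, 4, 3], [2, 3, 2, 3, 4]]
T³ = [[6, 10, 6, 10, 10], [10, 10, 10, 11, 11], [6, 10, 6, 10, 10], [10, 11, 10, 10, 11], [10, 11, 10, 11, 10]]

10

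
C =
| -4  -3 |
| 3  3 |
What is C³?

[[-19, -12], [12, 9]]

C² = [[7, 3], [-3, 0]]
C³ = [[-19, -12], [12, 9]]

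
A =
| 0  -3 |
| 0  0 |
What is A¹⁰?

A is strictly triangular, hence nilpotent: A² = 0, so A¹⁰ = 0.

[[0, 0], [0, 0]]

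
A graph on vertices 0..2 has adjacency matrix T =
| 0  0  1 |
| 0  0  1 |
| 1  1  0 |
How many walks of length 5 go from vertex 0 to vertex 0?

0

The number of length-5 walks from vertex 0 to vertex 0 is entry (0,0) of T⁵, where T is the adjacency matrix.
T² = [[1, 1, 0], [1, 1, 0], [0, 0, 2]]
T³ = [[0, 0, 2], [0, 0, 2], [2, 2, 0]]
T⁴ = [[2, 2, 0], [2, 2, 0], [0, 0, 4]]
T⁵ = [[0, 0, 4], [0, 0, 4], [4, 4, 0]]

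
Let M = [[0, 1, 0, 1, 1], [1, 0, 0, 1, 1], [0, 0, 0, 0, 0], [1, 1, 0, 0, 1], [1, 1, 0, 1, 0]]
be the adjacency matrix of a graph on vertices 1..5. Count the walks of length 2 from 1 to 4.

2

The number of length-2 walks from vertex 1 to vertex 4 is entry (1,4) of M², where M is the adjacency matrix.
M² = [[3, 2, 0, 2, 2], [2, 3, 0, 2, 2], [0, 0, 0, 0, 0], [2, 2, 0, 3, 2], [2, 2, 0, 2, 3]]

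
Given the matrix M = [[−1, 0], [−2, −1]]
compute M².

[[1, 0], [4, 1]]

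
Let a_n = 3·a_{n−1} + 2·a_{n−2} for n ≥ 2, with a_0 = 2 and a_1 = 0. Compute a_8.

7052

With companion matrix B = [[3, 2], [1, 0]], [a_n, a_{n−1}]ᵀ = B·[a_{n−1}, a_{n−2}]ᵀ, so [a_8, a_7]ᵀ = B⁷·[a_1, a_0]ᵀ.
B⁷ = [[6279, 3526], [1763, 990]], giving [a_8, a_7]ᵀ = [[7052], [1980]].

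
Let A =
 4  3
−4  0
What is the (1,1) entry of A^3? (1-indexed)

−32

A^2 = [[4, 12], [−16, −12]]
A^3 = [[−32, 12], [−16, −48]]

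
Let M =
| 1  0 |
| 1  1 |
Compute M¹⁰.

[[1, 0], [10, 1]]

M = I + N where N = [[0, 0], [1, 0]] is strictly lower-triangular, so N² = 0.
(I + N)¹⁰ = I + 10·N = [[1, 0], [10, 1]].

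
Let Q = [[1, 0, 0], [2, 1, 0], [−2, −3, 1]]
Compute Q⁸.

Q = I + N where N = [[0, 0, 0], [2, 0, 0], [−2, −3, 0]] is strictly lower-triangular, so N³ = 0.
(I + N)⁸ = I + 8·N + 28·N² = [[1, 0, 0], [16, 1, 0], [−184, −24, 1]].

[[1, 0, 0], [16, 1, 0], [−184, −24, 1]]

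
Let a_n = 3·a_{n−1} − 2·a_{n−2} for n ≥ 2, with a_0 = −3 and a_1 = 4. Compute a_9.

With companion matrix T = [[3, −2], [1, 0]], [a_n, a_{n−1}]ᵀ = T·[a_{n−1}, a_{n−2}]ᵀ, so [a_9, a_8]ᵀ = T⁸·[a_1, a_0]ᵀ.
T⁸ = [[511, −510], [255, −254]], giving [a_9, a_8]ᵀ = [[3574], [1782]].

3574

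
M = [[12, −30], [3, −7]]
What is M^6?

[[6714, −19950], [1995, −5921]]

tr M = 5 and det M = 6, so the characteristic polynomial is λ² − (5)λ + (6) with roots 2 and 3.
Eigenvectors give P = [[3, 10], [1, 3]] with P⁻¹ = [[−3, 10], [1, −3]], and M = P·diag(2, 3)·P⁻¹.
Then M^6 = P·diag(64, 729)·P⁻¹ = [[192, 7290], [64, 2187]] · [[−3, 10], [1, −3]] = [[6714, −19950], [1995, −5921]].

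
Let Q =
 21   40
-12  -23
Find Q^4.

tr Q = -2 and det Q = -3, so the characteristic polynomial is λ² − (-2)λ + (-3) with roots -3 and 1.
Eigenvectors give P = [[-5, -2], [3, 1]] with P⁻¹ = [[1, 2], [-3, -5]], and Q = P·diag(-3, 1)·P⁻¹.
Then Q^4 = P·diag(81, 1)·P⁻¹ = [[-405, -2], [243, 1]] · [[1, 2], [-3, -5]] = [[-399, -800], [240, 481]].

[[-399, -800], [240, 481]]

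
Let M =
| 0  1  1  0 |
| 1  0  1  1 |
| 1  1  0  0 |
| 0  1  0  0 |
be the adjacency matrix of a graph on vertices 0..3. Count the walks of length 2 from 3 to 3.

The number of length-2 walks from vertex 3 to vertex 3 is entry (3,3) of M², where M is the adjacency matrix.
M² = [[2, 1, 1, 1], [1, 3, 1, 0], [1, 1, 2, 1], [1, 0, 1, 1]]

1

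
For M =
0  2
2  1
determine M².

[[4, 2], [2, 5]]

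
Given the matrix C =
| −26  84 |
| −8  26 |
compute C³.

tr C = 0 and det C = −4, so the characteristic polynomial is λ² − (0)λ + (−4) with roots −2 and 2.
Eigenvectors give P = [[7, 3], [2, 1]] with P⁻¹ = [[1, −3], [−2, 7]], and C = P·diag(−2, 2)·P⁻¹.
Then C³ = P·diag(−8, 8)·P⁻¹ = [[−56, 24], [−16, 8]] · [[1, −3], [−2, 7]] = [[−104, 336], [−32, 104]].

[[−104, 336], [−32, 104]]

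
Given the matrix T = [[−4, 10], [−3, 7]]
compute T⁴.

[[−74, 150], [−45, 91]]

tr T = 3 and det T = 2, so the characteristic polynomial is λ² − (3)λ + (2) with roots 2 and 1.
Eigenvectors give P = [[−5, 2], [−3, 1]] with P⁻¹ = [[1, −2], [3, −5]], and T = P·diag(2, 1)·P⁻¹.
Then T⁴ = P·diag(16, 1)·P⁻¹ = [[−80, 2], [−48, 1]] · [[1, −2], [3, −5]] = [[−74, 150], [−45, 91]].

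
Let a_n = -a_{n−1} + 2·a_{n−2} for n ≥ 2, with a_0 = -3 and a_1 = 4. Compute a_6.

With companion matrix Q = [[-1, 2], [1, 0]], [a_n, a_{n−1}]ᵀ = Q·[a_{n−1}, a_{n−2}]ᵀ, so [a_6, a_5]ᵀ = Q^5·[a_1, a_0]ᵀ.
Q^5 = [[-21, 22], [11, -10]], giving [a_6, a_5]ᵀ = [[-150], [74]].

-150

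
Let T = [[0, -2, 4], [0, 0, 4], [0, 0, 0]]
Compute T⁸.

T is strictly triangular, hence nilpotent: T³ = 0, so T⁸ = 0.

[[0, 0, 0], [0, 0, 0], [0, 0, 0]]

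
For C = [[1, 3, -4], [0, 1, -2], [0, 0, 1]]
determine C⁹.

[[1, 27, -252], [0, 1, -18], [0, 0, 1]]

C = I + N where N = [[0, 3, -4], [0, 0, -2], [0, 0, 0]] is strictly upper-triangular, so N³ = 0.
(I + N)⁹ = I + 9·N + 36·N² = [[1, 27, -252], [0, 1, -18], [0, 0, 1]].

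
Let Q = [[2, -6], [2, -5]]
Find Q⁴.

[[-44, 90], [-30, 61]]

tr Q = -3 and det Q = 2, so the characteristic polynomial is λ² − (-3)λ + (2) with roots -1 and -2.
Eigenvectors give P = [[2, -3], [1, -2]] with P⁻¹ = [[2, -3], [1, -2]], and Q = P·diag(-1, -2)·P⁻¹.
Then Q⁴ = P·diag(1, 16)·P⁻¹ = [[2, -48], [1, -32]] · [[2, -3], [1, -2]] = [[-44, 90], [-30, 61]].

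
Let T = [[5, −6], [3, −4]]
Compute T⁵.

[[65, −66], [33, −34]]

tr T = 1 and det T = −2, so the characteristic polynomial is λ² − (1)λ + (−2) with roots −1 and 2.
Eigenvectors give P = [[−1, −2], [−1, −1]] with P⁻¹ = [[1, −2], [−1, 1]], and T = P·diag(−1, 2)·P⁻¹.
Then T⁵ = P·diag(−1, 32)·P⁻¹ = [[1, −64], [1, −32]] · [[1, −2], [−1, 1]] = [[65, −66], [33, −34]].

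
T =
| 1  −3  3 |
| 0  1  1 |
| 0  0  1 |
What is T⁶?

T = I + N where N = [[0, −3, 3], [0, 0, 1], [0, 0, 0]] is strictly upper-triangular, so N³ = 0.
(I + N)⁶ = I + 6·N + 15·N² = [[1, −18, −27], [0, 1, 6], [0, 0, 1]].

[[1, −18, −27], [0, 1, 6], [0, 0, 1]]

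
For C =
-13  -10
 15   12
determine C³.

[[-97, -70], [105, 78]]

tr C = -1 and det C = -6, so the characteristic polynomial is λ² − (-1)λ + (-6) with roots 2 and -3.
Eigenvectors give P = [[-2, -1], [3, 1]] with P⁻¹ = [[1, 1], [-3, -2]], and C = P·diag(2, -3)·P⁻¹.
Then C³ = P·diag(8, -27)·P⁻¹ = [[-16, 27], [24, -27]] · [[1, 1], [-3, -2]] = [[-97, -70], [105, 78]].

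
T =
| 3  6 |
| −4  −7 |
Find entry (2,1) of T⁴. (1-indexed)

160

tr T = −4 and det T = 3, so the characteristic polynomial is λ² − (−4)λ + (3) with roots −1 and −3.
Eigenvectors give P = [[3, −1], [−2, 1]] with P⁻¹ = [[1, 1], [2, 3]], and T = P·diag(−1, −3)·P⁻¹.
Then T⁴ = P·diag(1, 81)·P⁻¹ = [[3, −81], [−2, 81]] · [[1, 1], [2, 3]] = [[−159, −240], [160, 241]].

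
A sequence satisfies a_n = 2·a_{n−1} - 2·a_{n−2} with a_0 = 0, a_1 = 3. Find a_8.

With companion matrix B = [[2, -2], [1, 0]], [a_n, a_{n−1}]ᵀ = B·[a_{n−1}, a_{n−2}]ᵀ, so [a_8, a_7]ᵀ = B⁷·[a_1, a_0]ᵀ.
B⁷ = [[0, 16], [-8, 16]], giving [a_8, a_7]ᵀ = [[0], [-24]].

0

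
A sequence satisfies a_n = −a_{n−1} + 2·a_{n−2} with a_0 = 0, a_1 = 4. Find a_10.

−1364

With companion matrix A = [[−1, 2], [1, 0]], [a_n, a_{n−1}]ᵀ = A·[a_{n−1}, a_{n−2}]ᵀ, so [a_10, a_9]ᵀ = A^9·[a_1, a_0]ᵀ.
A^9 = [[−341, 342], [171, −170]], giving [a_10, a_9]ᵀ = [[−1364], [684]].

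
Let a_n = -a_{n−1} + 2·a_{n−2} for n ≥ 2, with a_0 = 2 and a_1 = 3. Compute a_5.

With companion matrix C = [[-1, 2], [1, 0]], [a_n, a_{n−1}]ᵀ = C·[a_{n−1}, a_{n−2}]ᵀ, so [a_5, a_4]ᵀ = C⁴·[a_1, a_0]ᵀ.
C⁴ = [[11, -10], [-5, 6]], giving [a_5, a_4]ᵀ = [[13], [-3]].

13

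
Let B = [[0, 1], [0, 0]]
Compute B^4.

[[0, 0], [0, 0]]

B is strictly triangular, hence nilpotent: B^2 = 0, so B^4 = 0.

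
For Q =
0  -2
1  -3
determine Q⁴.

tr Q = -3 and det Q = 2, so the characteristic polynomial is λ² − (-3)λ + (2) with roots -2 and -1.
Eigenvectors give P = [[1, 2], [1, 1]] with P⁻¹ = [[-1, 2], [1, -1]], and Q = P·diag(-2, -1)·P⁻¹.
Then Q⁴ = P·diag(16, 1)·P⁻¹ = [[16, 2], [16, 1]] · [[-1, 2], [1, -1]] = [[-14, 30], [-15, 31]].

[[-14, 30], [-15, 31]]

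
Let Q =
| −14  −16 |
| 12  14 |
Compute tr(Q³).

0

tr Q = 0 and det Q = −4, so the characteristic polynomial is λ² − (0)λ + (−4) with roots −2 and 2.
Eigenvectors give P = [[−4, 1], [3, −1]] with P⁻¹ = [[−1, −1], [−3, −4]], and Q = P·diag(−2, 2)·P⁻¹.
Then Q³ = P·diag(−8, 8)·P⁻¹ = [[32, 8], [−24, −8]] · [[−1, −1], [−3, −4]] = [[−56, −64], [48, 56]].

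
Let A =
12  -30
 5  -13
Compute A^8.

tr A = -1 and det A = -6, so the characteristic polynomial is λ² − (-1)λ + (-6) with roots -3 and 2.
Eigenvectors give P = [[2, 3], [1, 1]] with P⁻¹ = [[-1, 3], [1, -2]], and A = P·diag(-3, 2)·P⁻¹.
Then A^8 = P·diag(6561, 256)·P⁻¹ = [[13122, 768], [6561, 256]] · [[-1, 3], [1, -2]] = [[-12354, 37830], [-6305, 19171]].

[[-12354, 37830], [-6305, 19171]]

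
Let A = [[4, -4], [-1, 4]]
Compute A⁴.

A² = [[20, -32], [-8, 20]]
A³ = [[112, -208], [-52, 112]]
A⁴ = [[656, -1280], [-320, 656]]

[[656, -1280], [-320, 656]]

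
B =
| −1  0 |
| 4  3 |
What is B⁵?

[[−1, 0], [244, 243]]

tr B = 2 and det B = −3, so the characteristic polynomial is λ² − (2)λ + (−3) with roots 3 and −1.
Eigenvectors give P = [[0, −1], [1, 1]] with P⁻¹ = [[1, 1], [−1, 0]], and B = P·diag(3, −1)·P⁻¹.
Then B⁵ = P·diag(243, −1)·P⁻¹ = [[0, 1], [243, −1]] · [[1, 1], [−1, 0]] = [[−1, 0], [244, 243]].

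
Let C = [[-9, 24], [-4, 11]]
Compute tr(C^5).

242

tr C = 2 and det C = -3, so the characteristic polynomial is λ² − (2)λ + (-3) with roots -1 and 3.
Eigenvectors give P = [[3, -2], [1, -1]] with P⁻¹ = [[1, -2], [1, -3]], and C = P·diag(-1, 3)·P⁻¹.
Then C^5 = P·diag(-1, 243)·P⁻¹ = [[-3, -486], [-1, -243]] · [[1, -2], [1, -3]] = [[-489, 1464], [-244, 731]].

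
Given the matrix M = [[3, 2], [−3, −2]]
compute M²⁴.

M² = M (a projection; rank 1, trace 1), so M²⁴ = M.

[[3, 2], [−3, −2]]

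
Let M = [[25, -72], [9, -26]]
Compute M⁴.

[[-119, 360], [-45, 136]]

tr M = -1 and det M = -2, so the characteristic polynomial is λ² − (-1)λ + (-2) with roots -2 and 1.
Eigenvectors give P = [[-8, 3], [-3, 1]] with P⁻¹ = [[1, -3], [3, -8]], and M = P·diag(-2, 1)·P⁻¹.
Then M⁴ = P·diag(16, 1)·P⁻¹ = [[-128, 3], [-48, 1]] · [[1, -3], [3, -8]] = [[-119, 360], [-45, 136]].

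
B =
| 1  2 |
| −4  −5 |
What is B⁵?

[[241, 242], [−484, −485]]

tr B = −4 and det B = 3, so the characteristic polynomial is λ² − (−4)λ + (3) with roots −1 and −3.
Eigenvectors give P = [[−1, −1], [1, 2]] with P⁻¹ = [[−2, −1], [1, 1]], and B = P·diag(−1, −3)·P⁻¹.
Then B⁵ = P·diag(−1, −243)·P⁻¹ = [[1, 243], [−1, −486]] · [[−2, −1], [1, 1]] = [[241, 242], [−484, −485]].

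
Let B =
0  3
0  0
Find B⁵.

B is strictly triangular, hence nilpotent: B² = 0, so B⁵ = 0.

[[0, 0], [0, 0]]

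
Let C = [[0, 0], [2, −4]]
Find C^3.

C^2 = [[0, 0], [−8, 16]]
C^3 = [[0, 0], [32, −64]]

[[0, 0], [32, −64]]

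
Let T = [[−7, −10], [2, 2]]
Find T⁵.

[[−1087, −2110], [422, 812]]

tr T = −5 and det T = 6, so the characteristic polynomial is λ² − (−5)λ + (6) with roots −2 and −3.
Eigenvectors give P = [[−2, 5], [1, −2]] with P⁻¹ = [[2, 5], [1, 2]], and T = P·diag(−2, −3)·P⁻¹.
Then T⁵ = P·diag(−32, −243)·P⁻¹ = [[64, −1215], [−32, 486]] · [[2, 5], [1, 2]] = [[−1087, −2110], [422, 812]].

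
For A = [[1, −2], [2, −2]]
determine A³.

A² = [[−3, 2], [−2, 0]]
A³ = [[1, 2], [−2, 4]]

[[1, 2], [−2, 4]]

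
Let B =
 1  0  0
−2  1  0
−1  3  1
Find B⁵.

B = I + N where N = [[0, 0, 0], [−2, 0, 0], [−1, 3, 0]] is strictly lower-triangular, so N³ = 0.
(I + N)⁵ = I + 5·N + 10·N² = [[1, 0, 0], [−10, 1, 0], [−65, 15, 1]].

[[1, 0, 0], [−10, 1, 0], [−65, 15, 1]]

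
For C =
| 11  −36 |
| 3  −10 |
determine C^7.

tr C = 1 and det C = −2, so the characteristic polynomial is λ² − (1)λ + (−2) with roots −1 and 2.
Eigenvectors give P = [[−3, −4], [−1, −1]] with P⁻¹ = [[1, −4], [−1, 3]], and C = P·diag(−1, 2)·P⁻¹.
Then C^7 = P·diag(−1, 128)·P⁻¹ = [[3, −512], [1, −128]] · [[1, −4], [−1, 3]] = [[515, −1548], [129, −388]].

[[515, −1548], [129, −388]]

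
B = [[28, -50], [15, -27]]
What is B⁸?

tr B = 1 and det B = -6, so the characteristic polynomial is λ² − (1)λ + (-6) with roots -2 and 3.
Eigenvectors give P = [[-5, 2], [-3, 1]] with P⁻¹ = [[1, -2], [3, -5]], and B = P·diag(-2, 3)·P⁻¹.
Then B⁸ = P·diag(256, 6561)·P⁻¹ = [[-1280, 13122], [-768, 6561]] · [[1, -2], [3, -5]] = [[38086, -63050], [18915, -31269]].

[[38086, -63050], [18915, -31269]]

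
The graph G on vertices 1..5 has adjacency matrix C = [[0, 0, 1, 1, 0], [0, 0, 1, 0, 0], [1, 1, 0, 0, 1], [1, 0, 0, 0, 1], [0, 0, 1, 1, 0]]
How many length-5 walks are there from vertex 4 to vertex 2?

10

The number of length-5 walks from vertex 4 to vertex 2 is entry (4,2) of C⁵, where C is the adjacency matrix.
C² = [[2, 1, 0, 0, 2], [1, 1, 0, 0, 1], [0, 0, 3, 2, 0], [0, 0, 2, 2, 0], [2, 1, 0, 0, 2]]
C³ = [[0, 0, 5, 4, 0], [0, 0, 3, 2, 0], [5, 3, 0, 0, 5], [4, 2, 0, 0, 4], [0, 0, 5, 4, 0]]
C⁴ = [[9, 5, 0, 0, 9], [5, 3, 0, 0, 5], [0, 0, 13, 10, 0], [0, 0, 10, 8, 0], [9, 5, 0, 0, 9]]
C⁵ = [[0, 0, 23, 18, 0], [0, 0, 13, 10, 0], [23, 13, 0, 0, 23], [18, 10, 0, 0, 18], [0, 0, 23, 18, 0]]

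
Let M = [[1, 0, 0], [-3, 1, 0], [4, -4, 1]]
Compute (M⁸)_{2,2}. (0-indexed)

1

M = I + N where N = [[0, 0, 0], [-3, 0, 0], [4, -4, 0]] is strictly lower-triangular, so N³ = 0.
(I + N)⁸ = I + 8·N + 28·N² = [[1, 0, 0], [-24, 1, 0], [368, -32, 1]].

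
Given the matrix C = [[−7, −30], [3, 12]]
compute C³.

tr C = 5 and det C = 6, so the characteristic polynomial is λ² − (5)λ + (6) with roots 2 and 3.
Eigenvectors give P = [[10, −3], [−3, 1]] with P⁻¹ = [[1, 3], [3, 10]], and C = P·diag(2, 3)·P⁻¹.
Then C³ = P·diag(8, 27)·P⁻¹ = [[80, −81], [−24, 27]] · [[1, 3], [3, 10]] = [[−163, −570], [57, 198]].

[[−163, −570], [57, 198]]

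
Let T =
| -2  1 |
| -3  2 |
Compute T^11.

[[-2, 1], [-3, 2]]

T² = I (check: tr T = 0 and det T = -1), so T^11 = T since 11 is odd.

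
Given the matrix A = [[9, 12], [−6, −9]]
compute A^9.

[[59049, 78732], [−39366, −59049]]

tr A = 0 and det A = −9, so the characteristic polynomial is λ² − (0)λ + (−9) with roots 3 and −3.
Eigenvectors give P = [[−2, −1], [1, 1]] with P⁻¹ = [[−1, −1], [1, 2]], and A = P·diag(3, −3)·P⁻¹.
Then A^9 = P·diag(19683, −19683)·P⁻¹ = [[−39366, 19683], [19683, −19683]] · [[−1, −1], [1, 2]] = [[59049, 78732], [−39366, −59049]].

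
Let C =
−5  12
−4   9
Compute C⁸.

[[−19679, 39360], [−13120, 26241]]

tr C = 4 and det C = 3, so the characteristic polynomial is λ² − (4)λ + (3) with roots 1 and 3.
Eigenvectors give P = [[2, −3], [1, −2]] with P⁻¹ = [[2, −3], [1, −2]], and C = P·diag(1, 3)·P⁻¹.
Then C⁸ = P·diag(1, 6561)·P⁻¹ = [[2, −19683], [1, −13122]] · [[2, −3], [1, −2]] = [[−19679, 39360], [−13120, 26241]].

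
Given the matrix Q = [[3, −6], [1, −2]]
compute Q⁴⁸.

Q² = Q (a projection; rank 1, trace 1), so Q⁴⁸ = Q.

[[3, −6], [1, −2]]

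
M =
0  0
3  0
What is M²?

M is strictly triangular, hence nilpotent: M² = 0, so M² = 0.

[[0, 0], [0, 0]]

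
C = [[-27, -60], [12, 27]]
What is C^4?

tr C = 0 and det C = -9, so the characteristic polynomial is λ² − (0)λ + (-9) with roots -3 and 3.
Eigenvectors give P = [[5, -2], [-2, 1]] with P⁻¹ = [[1, 2], [2, 5]], and C = P·diag(-3, 3)·P⁻¹.
Then C^4 = P·diag(81, 81)·P⁻¹ = [[405, -162], [-162, 81]] · [[1, 2], [2, 5]] = [[81, 0], [0, 81]].

[[81, 0], [0, 81]]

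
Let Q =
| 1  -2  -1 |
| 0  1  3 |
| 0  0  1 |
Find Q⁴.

[[1, -8, -40], [0, 1, 12], [0, 0, 1]]

Q = I + N where N = [[0, -2, -1], [0, 0, 3], [0, 0, 0]] is strictly upper-triangular, so N³ = 0.
(I + N)⁴ = I + 4·N + 6·N² = [[1, -8, -40], [0, 1, 12], [0, 0, 1]].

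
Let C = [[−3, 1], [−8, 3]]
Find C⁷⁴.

[[1, 0], [0, 1]]

C² = I (check: tr C = 0 and det C = −1), so C⁷⁴ = I since 74 is even.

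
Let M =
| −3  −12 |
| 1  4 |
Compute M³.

M² = M (a projection; rank 1, trace 1), so M³ = M.

[[−3, −12], [1, 4]]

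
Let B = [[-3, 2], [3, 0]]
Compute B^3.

[[-63, 30], [45, -18]]

B^2 = [[15, -6], [-9, 6]]
B^3 = [[-63, 30], [45, -18]]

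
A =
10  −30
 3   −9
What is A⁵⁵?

[[10, −30], [3, −9]]

A² = A (a projection; rank 1, trace 1), so A⁵⁵ = A.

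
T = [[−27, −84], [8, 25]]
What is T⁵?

[[−1707, −5124], [488, 1465]]

tr T = −2 and det T = −3, so the characteristic polynomial is λ² − (−2)λ + (−3) with roots −3 and 1.
Eigenvectors give P = [[−7, −3], [2, 1]] with P⁻¹ = [[−1, −3], [2, 7]], and T = P·diag(−3, 1)·P⁻¹.
Then T⁵ = P·diag(−243, 1)·P⁻¹ = [[1701, −3], [−486, 1]] · [[−1, −3], [2, 7]] = [[−1707, −5124], [488, 1465]].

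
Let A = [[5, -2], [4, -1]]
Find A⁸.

tr A = 4 and det A = 3, so the characteristic polynomial is λ² − (4)λ + (3) with roots 1 and 3.
Eigenvectors give P = [[1, -1], [2, -1]] with P⁻¹ = [[-1, 1], [-2, 1]], and A = P·diag(1, 3)·P⁻¹.
Then A⁸ = P·diag(1, 6561)·P⁻¹ = [[1, -6561], [2, -6561]] · [[-1, 1], [-2, 1]] = [[13121, -6560], [13120, -6559]].

[[13121, -6560], [13120, -6559]]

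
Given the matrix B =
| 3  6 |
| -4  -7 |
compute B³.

tr B = -4 and det B = 3, so the characteristic polynomial is λ² − (-4)λ + (3) with roots -1 and -3.
Eigenvectors give P = [[-3, -1], [2, 1]] with P⁻¹ = [[-1, -1], [2, 3]], and B = P·diag(-1, -3)·P⁻¹.
Then B³ = P·diag(-1, -27)·P⁻¹ = [[3, 27], [-2, -27]] · [[-1, -1], [2, 3]] = [[51, 78], [-52, -79]].

[[51, 78], [-52, -79]]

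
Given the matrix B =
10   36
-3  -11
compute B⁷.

tr B = -1 and det B = -2, so the characteristic polynomial is λ² − (-1)λ + (-2) with roots -2 and 1.
Eigenvectors give P = [[-3, 4], [1, -1]] with P⁻¹ = [[1, 4], [1, 3]], and B = P·diag(-2, 1)·P⁻¹.
Then B⁷ = P·diag(-128, 1)·P⁻¹ = [[384, 4], [-128, -1]] · [[1, 4], [1, 3]] = [[388, 1548], [-129, -515]].

[[388, 1548], [-129, -515]]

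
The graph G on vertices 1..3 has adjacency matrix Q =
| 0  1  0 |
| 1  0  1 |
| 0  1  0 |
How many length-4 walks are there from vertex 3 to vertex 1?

The number of length-4 walks from vertex 3 to vertex 1 is entry (3,1) of Q⁴, where Q is the adjacency matrix.
Q² = [[1, 0, 1], [0, 2, 0], [1, 0, 1]]
Q³ = [[0, 2, 0], [2, 0, 2], [0, 2, 0]]
Q⁴ = [[2, 0, 2], [0, 4, 0], [2, 0, 2]]

2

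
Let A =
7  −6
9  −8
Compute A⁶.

tr A = −1 and det A = −2, so the characteristic polynomial is λ² − (−1)λ + (−2) with roots −2 and 1.
Eigenvectors give P = [[2, −1], [3, −1]] with P⁻¹ = [[−1, 1], [−3, 2]], and A = P·diag(−2, 1)·P⁻¹.
Then A⁶ = P·diag(64, 1)·P⁻¹ = [[128, −1], [192, −1]] · [[−1, 1], [−3, 2]] = [[−125, 126], [−189, 190]].

[[−125, 126], [−189, 190]]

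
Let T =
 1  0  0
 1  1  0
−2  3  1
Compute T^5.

[[1, 0, 0], [5, 1, 0], [20, 15, 1]]

T = I + N where N = [[0, 0, 0], [1, 0, 0], [−2, 3, 0]] is strictly lower-triangular, so N^3 = 0.
(I + N)^5 = I + 5·N + 10·N^2 = [[1, 0, 0], [5, 1, 0], [20, 15, 1]].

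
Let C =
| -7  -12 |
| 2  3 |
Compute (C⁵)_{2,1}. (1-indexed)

242

tr C = -4 and det C = 3, so the characteristic polynomial is λ² − (-4)λ + (3) with roots -3 and -1.
Eigenvectors give P = [[-3, -2], [1, 1]] with P⁻¹ = [[-1, -2], [1, 3]], and C = P·diag(-3, -1)·P⁻¹.
Then C⁵ = P·diag(-243, -1)·P⁻¹ = [[729, 2], [-243, -1]] · [[-1, -2], [1, 3]] = [[-727, -1452], [242, 483]].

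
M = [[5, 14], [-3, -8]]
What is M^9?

tr M = -3 and det M = 2, so the characteristic polynomial is λ² − (-3)λ + (2) with roots -2 and -1.
Eigenvectors give P = [[-2, 7], [1, -3]] with P⁻¹ = [[3, 7], [1, 2]], and M = P·diag(-2, -1)·P⁻¹.
Then M^9 = P·diag(-512, -1)·P⁻¹ = [[1024, -7], [-512, 3]] · [[3, 7], [1, 2]] = [[3065, 7154], [-1533, -3578]].

[[3065, 7154], [-1533, -3578]]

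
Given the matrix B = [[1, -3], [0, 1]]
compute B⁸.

B = I + N where N = [[0, -3], [0, 0]] is strictly upper-triangular, so N² = 0.
(I + N)⁸ = I + 8·N = [[1, -24], [0, 1]].

[[1, -24], [0, 1]]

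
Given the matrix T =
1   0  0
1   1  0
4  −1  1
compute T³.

T = I + N where N = [[0, 0, 0], [1, 0, 0], [4, −1, 0]] is strictly lower-triangular, so N³ = 0.
(I + N)³ = I + 3·N + 3·N² = [[1, 0, 0], [3, 1, 0], [9, −3, 1]].

[[1, 0, 0], [3, 1, 0], [9, −3, 1]]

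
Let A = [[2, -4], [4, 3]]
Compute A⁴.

[[-256, 380], [-380, -351]]

A² = [[-12, -20], [20, -7]]
A³ = [[-104, -12], [12, -101]]
A⁴ = [[-256, 380], [-380, -351]]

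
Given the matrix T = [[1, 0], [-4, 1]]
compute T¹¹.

T = I + N where N = [[0, 0], [-4, 0]] is strictly lower-triangular, so N² = 0.
(I + N)¹¹ = I + 11·N = [[1, 0], [-44, 1]].

[[1, 0], [-44, 1]]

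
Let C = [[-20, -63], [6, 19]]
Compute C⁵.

[[-230, -693], [66, 199]]

tr C = -1 and det C = -2, so the characteristic polynomial is λ² − (-1)λ + (-2) with roots -2 and 1.
Eigenvectors give P = [[-7, -3], [2, 1]] with P⁻¹ = [[-1, -3], [2, 7]], and C = P·diag(-2, 1)·P⁻¹.
Then C⁵ = P·diag(-32, 1)·P⁻¹ = [[224, -3], [-64, 1]] · [[-1, -3], [2, 7]] = [[-230, -693], [66, 199]].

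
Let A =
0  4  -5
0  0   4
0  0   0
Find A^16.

A is strictly triangular, hence nilpotent: A^3 = 0, so A^16 = 0.

[[0, 0, 0], [0, 0, 0], [0, 0, 0]]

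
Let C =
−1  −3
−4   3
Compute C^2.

[[13, −6], [−8, 21]]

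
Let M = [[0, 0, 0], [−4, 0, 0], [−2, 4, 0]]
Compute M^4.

M is strictly triangular, hence nilpotent: M^3 = 0, so M^4 = 0.

[[0, 0, 0], [0, 0, 0], [0, 0, 0]]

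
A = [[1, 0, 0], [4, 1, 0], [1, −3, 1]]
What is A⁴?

A = I + N where N = [[0, 0, 0], [4, 0, 0], [1, −3, 0]] is strictly lower-triangular, so N³ = 0.
(I + N)⁴ = I + 4·N + 6·N² = [[1, 0, 0], [16, 1, 0], [−68, −12, 1]].

[[1, 0, 0], [16, 1, 0], [−68, −12, 1]]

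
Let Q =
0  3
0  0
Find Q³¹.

Q is strictly triangular, hence nilpotent: Q² = 0, so Q³¹ = 0.

[[0, 0], [0, 0]]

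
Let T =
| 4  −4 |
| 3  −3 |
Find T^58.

T² = T (a projection; rank 1, trace 1), so T^58 = T.

[[4, −4], [3, −3]]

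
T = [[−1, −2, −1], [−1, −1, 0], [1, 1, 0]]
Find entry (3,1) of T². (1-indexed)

−2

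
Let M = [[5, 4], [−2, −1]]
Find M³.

tr M = 4 and det M = 3, so the characteristic polynomial is λ² − (4)λ + (3) with roots 1 and 3.
Eigenvectors give P = [[−1, −2], [1, 1]] with P⁻¹ = [[1, 2], [−1, −1]], and M = P·diag(1, 3)·P⁻¹.
Then M³ = P·diag(1, 27)·P⁻¹ = [[−1, −54], [1, 27]] · [[1, 2], [−1, −1]] = [[53, 52], [−26, −25]].

[[53, 52], [−26, −25]]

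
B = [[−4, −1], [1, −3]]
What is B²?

[[15, 7], [−7, 8]]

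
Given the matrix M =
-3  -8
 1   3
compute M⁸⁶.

M² = I (check: tr M = 0 and det M = -1), so M⁸⁶ = I since 86 is even.

[[1, 0], [0, 1]]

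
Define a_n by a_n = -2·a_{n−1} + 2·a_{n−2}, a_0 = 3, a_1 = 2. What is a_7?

-64

With companion matrix A = [[-2, 2], [1, 0]], [a_n, a_{n−1}]ᵀ = A·[a_{n−1}, a_{n−2}]ᵀ, so [a_7, a_6]ᵀ = A⁶·[a_1, a_0]ᵀ.
A⁶ = [[328, -240], [-120, 88]], giving [a_7, a_6]ᵀ = [[-64], [24]].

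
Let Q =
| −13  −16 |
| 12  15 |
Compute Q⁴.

tr Q = 2 and det Q = −3, so the characteristic polynomial is λ² − (2)λ + (−3) with roots −1 and 3.
Eigenvectors give P = [[4, −1], [−3, 1]] with P⁻¹ = [[1, 1], [3, 4]], and Q = P·diag(−1, 3)·P⁻¹.
Then Q⁴ = P·diag(1, 81)·P⁻¹ = [[4, −81], [−3, 81]] · [[1, 1], [3, 4]] = [[−239, −320], [240, 321]].

[[−239, −320], [240, 321]]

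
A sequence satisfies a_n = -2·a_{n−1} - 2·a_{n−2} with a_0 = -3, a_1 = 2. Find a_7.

32

With companion matrix C = [[-2, -2], [1, 0]], [a_n, a_{n−1}]ᵀ = C·[a_{n−1}, a_{n−2}]ᵀ, so [a_7, a_6]ᵀ = C^6·[a_1, a_0]ᵀ.
C^6 = [[-8, -16], [8, 8]], giving [a_7, a_6]ᵀ = [[32], [-8]].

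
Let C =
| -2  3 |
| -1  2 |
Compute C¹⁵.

[[-2, 3], [-1, 2]]

C² = I (check: tr C = 0 and det C = -1), so C¹⁵ = C since 15 is odd.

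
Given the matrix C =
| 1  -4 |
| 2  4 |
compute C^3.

C^2 = [[-7, -20], [10, 8]]
C^3 = [[-47, -52], [26, -8]]

[[-47, -52], [26, -8]]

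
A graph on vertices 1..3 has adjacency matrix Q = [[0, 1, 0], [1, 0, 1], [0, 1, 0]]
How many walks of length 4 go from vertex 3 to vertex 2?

0

The number of length-4 walks from vertex 3 to vertex 2 is entry (3,2) of Q⁴, where Q is the adjacency matrix.
Q² = [[1, 0, 1], [0, 2, 0], [1, 0, 1]]
Q³ = [[0, 2, 0], [2, 0, 2], [0, 2, 0]]
Q⁴ = [[2, 0, 2], [0, 4, 0], [2, 0, 2]]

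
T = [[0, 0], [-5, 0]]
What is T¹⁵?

T is strictly triangular, hence nilpotent: T² = 0, so T¹⁵ = 0.

[[0, 0], [0, 0]]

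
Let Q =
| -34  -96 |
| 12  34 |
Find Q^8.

[[256, 0], [0, 256]]

tr Q = 0 and det Q = -4, so the characteristic polynomial is λ² − (0)λ + (-4) with roots 2 and -2.
Eigenvectors give P = [[8, 3], [-3, -1]] with P⁻¹ = [[-1, -3], [3, 8]], and Q = P·diag(2, -2)·P⁻¹.
Then Q^8 = P·diag(256, 256)·P⁻¹ = [[2048, 768], [-768, -256]] · [[-1, -3], [3, 8]] = [[256, 0], [0, 256]].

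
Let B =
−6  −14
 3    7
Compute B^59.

B² = B (a projection; rank 1, trace 1), so B^59 = B.

[[−6, −14], [3, 7]]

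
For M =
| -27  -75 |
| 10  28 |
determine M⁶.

tr M = 1 and det M = -6, so the characteristic polynomial is λ² − (1)λ + (-6) with roots 3 and -2.
Eigenvectors give P = [[-5, -3], [2, 1]] with P⁻¹ = [[1, 3], [-2, -5]], and M = P·diag(3, -2)·P⁻¹.
Then M⁶ = P·diag(729, 64)·P⁻¹ = [[-3645, -192], [1458, 64]] · [[1, 3], [-2, -5]] = [[-3261, -9975], [1330, 4054]].

[[-3261, -9975], [1330, 4054]]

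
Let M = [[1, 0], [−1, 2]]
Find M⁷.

tr M = 3 and det M = 2, so the characteristic polynomial is λ² − (3)λ + (2) with roots 1 and 2.
Eigenvectors give P = [[−1, 0], [−1, −1]] with P⁻¹ = [[−1, 0], [1, −1]], and M = P·diag(1, 2)·P⁻¹.
Then M⁷ = P·diag(1, 128)·P⁻¹ = [[−1, 0], [−1, −128]] · [[−1, 0], [1, −1]] = [[1, 0], [−127, 128]].

[[1, 0], [−127, 128]]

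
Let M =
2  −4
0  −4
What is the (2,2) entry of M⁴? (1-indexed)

M² = [[4, 8], [0, 16]]
M³ = [[8, −48], [0, −64]]
M⁴ = [[16, 160], [0, 256]]

256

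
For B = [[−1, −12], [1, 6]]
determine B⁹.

[[−57001, −230052], [19171, 77196]]

tr B = 5 and det B = 6, so the characteristic polynomial is λ² − (5)λ + (6) with roots 3 and 2.
Eigenvectors give P = [[−3, 4], [1, −1]] with P⁻¹ = [[1, 4], [1, 3]], and B = P·diag(3, 2)·P⁻¹.
Then B⁹ = P·diag(19683, 512)·P⁻¹ = [[−59049, 2048], [19683, −512]] · [[1, 4], [1, 3]] = [[−57001, −230052], [19171, 77196]].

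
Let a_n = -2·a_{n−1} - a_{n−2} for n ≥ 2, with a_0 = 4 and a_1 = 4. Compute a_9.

68

With companion matrix M = [[-2, -1], [1, 0]], [a_n, a_{n−1}]ᵀ = M·[a_{n−1}, a_{n−2}]ᵀ, so [a_9, a_8]ᵀ = M^8·[a_1, a_0]ᵀ.
M^8 = [[9, 8], [-8, -7]], giving [a_9, a_8]ᵀ = [[68], [-60]].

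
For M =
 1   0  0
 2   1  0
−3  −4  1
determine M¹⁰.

M = I + N where N = [[0, 0, 0], [2, 0, 0], [−3, −4, 0]] is strictly lower-triangular, so N³ = 0.
(I + N)¹⁰ = I + 10·N + 45·N² = [[1, 0, 0], [20, 1, 0], [−390, −40, 1]].

[[1, 0, 0], [20, 1, 0], [−390, −40, 1]]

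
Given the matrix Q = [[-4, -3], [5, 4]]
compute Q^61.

[[-4, -3], [5, 4]]

Q² = I (check: tr Q = 0 and det Q = -1), so Q^61 = Q since 61 is odd.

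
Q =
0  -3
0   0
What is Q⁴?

[[0, 0], [0, 0]]

Q is strictly triangular, hence nilpotent: Q² = 0, so Q⁴ = 0.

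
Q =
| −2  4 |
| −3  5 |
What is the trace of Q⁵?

tr Q = 3 and det Q = 2, so the characteristic polynomial is λ² − (3)λ + (2) with roots 1 and 2.
Eigenvectors give P = [[−4, −1], [−3, −1]] with P⁻¹ = [[−1, 1], [3, −4]], and Q = P·diag(1, 2)·P⁻¹.
Then Q⁵ = P·diag(1, 32)·P⁻¹ = [[−4, −32], [−3, −32]] · [[−1, 1], [3, −4]] = [[−92, 124], [−93, 125]].

33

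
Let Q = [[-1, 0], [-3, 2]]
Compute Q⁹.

tr Q = 1 and det Q = -2, so the characteristic polynomial is λ² − (1)λ + (-2) with roots 2 and -1.
Eigenvectors give P = [[0, -1], [1, -1]] with P⁻¹ = [[-1, 1], [-1, 0]], and Q = P·diag(2, -1)·P⁻¹.
Then Q⁹ = P·diag(512, -1)·P⁻¹ = [[0, 1], [512, 1]] · [[-1, 1], [-1, 0]] = [[-1, 0], [-513, 512]].

[[-1, 0], [-513, 512]]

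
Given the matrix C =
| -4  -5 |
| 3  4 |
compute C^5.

[[-4, -5], [3, 4]]

C² = I (check: tr C = 0 and det C = -1), so C^5 = C since 5 is odd.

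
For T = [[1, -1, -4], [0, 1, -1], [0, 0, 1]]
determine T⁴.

[[1, -4, -10], [0, 1, -4], [0, 0, 1]]

T = I + N where N = [[0, -1, -4], [0, 0, -1], [0, 0, 0]] is strictly upper-triangular, so N³ = 0.
(I + N)⁴ = I + 4·N + 6·N² = [[1, -4, -10], [0, 1, -4], [0, 0, 1]].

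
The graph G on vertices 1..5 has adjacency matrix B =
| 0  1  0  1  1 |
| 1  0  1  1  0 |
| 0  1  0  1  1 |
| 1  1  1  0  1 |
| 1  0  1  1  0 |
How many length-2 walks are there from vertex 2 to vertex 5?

3

The number of length-2 walks from vertex 2 to vertex 5 is entry (2,5) of B², where B is the adjacency matrix.
B² = [[3, 1, 3, 2, 1], [1, 3, 1, 2, 3], [3, 1, 3, 2, 1], [2, 2, 2, 4, 2], [1, 3, 1, 2, 3]]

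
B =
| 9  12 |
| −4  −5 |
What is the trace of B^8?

tr B = 4 and det B = 3, so the characteristic polynomial is λ² − (4)λ + (3) with roots 3 and 1.
Eigenvectors give P = [[−2, −3], [1, 2]] with P⁻¹ = [[−2, −3], [1, 2]], and B = P·diag(3, 1)·P⁻¹.
Then B^8 = P·diag(6561, 1)·P⁻¹ = [[−13122, −3], [6561, 2]] · [[−2, −3], [1, 2]] = [[26241, 39360], [−13120, −19679]].

6562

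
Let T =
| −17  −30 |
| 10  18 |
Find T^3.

tr T = 1 and det T = −6, so the characteristic polynomial is λ² − (1)λ + (−6) with roots 3 and −2.
Eigenvectors give P = [[−3, 2], [2, −1]] with P⁻¹ = [[1, 2], [2, 3]], and T = P·diag(3, −2)·P⁻¹.
Then T^3 = P·diag(27, −8)·P⁻¹ = [[−81, −16], [54, 8]] · [[1, 2], [2, 3]] = [[−113, −210], [70, 132]].

[[−113, −210], [70, 132]]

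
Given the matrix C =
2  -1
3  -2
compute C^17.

[[2, -1], [3, -2]]

C² = I (check: tr C = 0 and det C = -1), so C^17 = C since 17 is odd.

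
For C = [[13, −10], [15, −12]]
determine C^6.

[[2059, −1330], [1995, −1266]]

tr C = 1 and det C = −6, so the characteristic polynomial is λ² − (1)λ + (−6) with roots 3 and −2.
Eigenvectors give P = [[1, −2], [1, −3]] with P⁻¹ = [[3, −2], [1, −1]], and C = P·diag(3, −2)·P⁻¹.
Then C^6 = P·diag(729, 64)·P⁻¹ = [[729, −128], [729, −192]] · [[3, −2], [1, −1]] = [[2059, −1330], [1995, −1266]].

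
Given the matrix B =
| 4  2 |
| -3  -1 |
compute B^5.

[[94, 62], [-93, -61]]

tr B = 3 and det B = 2, so the characteristic polynomial is λ² − (3)λ + (2) with roots 1 and 2.
Eigenvectors give P = [[2, 1], [-3, -1]] with P⁻¹ = [[-1, -1], [3, 2]], and B = P·diag(1, 2)·P⁻¹.
Then B^5 = P·diag(1, 32)·P⁻¹ = [[2, 32], [-3, -32]] · [[-1, -1], [3, 2]] = [[94, 62], [-93, -61]].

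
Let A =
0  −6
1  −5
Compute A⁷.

[[3990, −12354], [2059, −6305]]

tr A = −5 and det A = 6, so the characteristic polynomial is λ² − (−5)λ + (6) with roots −2 and −3.
Eigenvectors give P = [[−3, −2], [−1, −1]] with P⁻¹ = [[−1, 2], [1, −3]], and A = P·diag(−2, −3)·P⁻¹.
Then A⁷ = P·diag(−128, −2187)·P⁻¹ = [[384, 4374], [128, 2187]] · [[−1, 2], [1, −3]] = [[3990, −12354], [2059, −6305]].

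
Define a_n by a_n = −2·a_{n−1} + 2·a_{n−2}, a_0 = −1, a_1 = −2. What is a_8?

1136

With companion matrix T = [[−2, 2], [1, 0]], [a_n, a_{n−1}]ᵀ = T·[a_{n−1}, a_{n−2}]ᵀ, so [a_8, a_7]ᵀ = T⁷·[a_1, a_0]ᵀ.
T⁷ = [[−896, 656], [328, −240]], giving [a_8, a_7]ᵀ = [[1136], [−416]].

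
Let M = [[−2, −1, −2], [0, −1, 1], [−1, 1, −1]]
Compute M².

[[6, 1, 5], [−1, 2, −2], [3, −1, 4]]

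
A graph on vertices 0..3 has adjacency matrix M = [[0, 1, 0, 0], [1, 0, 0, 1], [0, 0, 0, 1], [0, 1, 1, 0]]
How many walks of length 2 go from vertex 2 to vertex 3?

The number of length-2 walks from vertex 2 to vertex 3 is entry (2,3) of M², where M is the adjacency matrix.
M² = [[1, 0, 0, 1], [0, 2, 1, 0], [0, 1, 1, 0], [1, 0, 0, 2]]

0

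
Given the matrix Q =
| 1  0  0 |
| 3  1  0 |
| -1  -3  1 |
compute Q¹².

Q = I + N where N = [[0, 0, 0], [3, 0, 0], [-1, -3, 0]] is strictly lower-triangular, so N³ = 0.
(I + N)¹² = I + 12·N + 66·N² = [[1, 0, 0], [36, 1, 0], [-606, -36, 1]].

[[1, 0, 0], [36, 1, 0], [-606, -36, 1]]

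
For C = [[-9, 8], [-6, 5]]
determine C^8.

[[26241, -26240], [19680, -19679]]

tr C = -4 and det C = 3, so the characteristic polynomial is λ² − (-4)λ + (3) with roots -1 and -3.
Eigenvectors give P = [[1, -4], [1, -3]] with P⁻¹ = [[-3, 4], [-1, 1]], and C = P·diag(-1, -3)·P⁻¹.
Then C^8 = P·diag(1, 6561)·P⁻¹ = [[1, -26244], [1, -19683]] · [[-3, 4], [-1, 1]] = [[26241, -26240], [19680, -19679]].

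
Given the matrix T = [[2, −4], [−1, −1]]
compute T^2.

[[8, −4], [−1, 5]]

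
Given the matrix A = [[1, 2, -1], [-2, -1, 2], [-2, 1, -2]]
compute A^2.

[[-1, -1, 5], [-4, -1, -4], [0, -7, 8]]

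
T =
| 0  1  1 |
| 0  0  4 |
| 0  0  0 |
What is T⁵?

[[0, 0, 0], [0, 0, 0], [0, 0, 0]]

T is strictly triangular, hence nilpotent: T³ = 0, so T⁵ = 0.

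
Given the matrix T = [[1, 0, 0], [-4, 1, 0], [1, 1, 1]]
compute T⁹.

[[1, 0, 0], [-36, 1, 0], [-135, 9, 1]]

T = I + N where N = [[0, 0, 0], [-4, 0, 0], [1, 1, 0]] is strictly lower-triangular, so N³ = 0.
(I + N)⁹ = I + 9·N + 36·N² = [[1, 0, 0], [-36, 1, 0], [-135, 9, 1]].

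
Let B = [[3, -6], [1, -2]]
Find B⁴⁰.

B² = B (a projection; rank 1, trace 1), so B⁴⁰ = B.

[[3, -6], [1, -2]]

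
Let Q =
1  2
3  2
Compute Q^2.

[[7, 6], [9, 10]]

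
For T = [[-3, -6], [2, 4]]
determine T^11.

[[-3, -6], [2, 4]]

T² = T (a projection; rank 1, trace 1), so T^11 = T.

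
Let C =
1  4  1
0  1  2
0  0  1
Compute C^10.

[[1, 40, 370], [0, 1, 20], [0, 0, 1]]

C = I + N where N = [[0, 4, 1], [0, 0, 2], [0, 0, 0]] is strictly upper-triangular, so N^3 = 0.
(I + N)^10 = I + 10·N + 45·N^2 = [[1, 40, 370], [0, 1, 20], [0, 0, 1]].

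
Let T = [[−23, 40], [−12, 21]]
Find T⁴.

[[481, −800], [240, −399]]

tr T = −2 and det T = −3, so the characteristic polynomial is λ² − (−2)λ + (−3) with roots 1 and −3.
Eigenvectors give P = [[−5, 2], [−3, 1]] with P⁻¹ = [[1, −2], [3, −5]], and T = P·diag(1, −3)·P⁻¹.
Then T⁴ = P·diag(1, 81)·P⁻¹ = [[−5, 162], [−3, 81]] · [[1, −2], [3, −5]] = [[481, −800], [240, −399]].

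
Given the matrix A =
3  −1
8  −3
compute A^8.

[[1, 0], [0, 1]]

A² = I (check: tr A = 0 and det A = −1), so A^8 = I since 8 is even.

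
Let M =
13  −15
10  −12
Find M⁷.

[[6817, −6945], [4630, −4758]]

tr M = 1 and det M = −6, so the characteristic polynomial is λ² − (1)λ + (−6) with roots 3 and −2.
Eigenvectors give P = [[3, 1], [2, 1]] with P⁻¹ = [[1, −1], [−2, 3]], and M = P·diag(3, −2)·P⁻¹.
Then M⁷ = P·diag(2187, −128)·P⁻¹ = [[6561, −128], [4374, −128]] · [[1, −1], [−2, 3]] = [[6817, −6945], [4630, −4758]].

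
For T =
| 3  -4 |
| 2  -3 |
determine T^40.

[[1, 0], [0, 1]]

T² = I (check: tr T = 0 and det T = -1), so T^40 = I since 40 is even.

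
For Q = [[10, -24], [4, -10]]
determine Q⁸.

[[256, 0], [0, 256]]

tr Q = 0 and det Q = -4, so the characteristic polynomial is λ² − (0)λ + (-4) with roots 2 and -2.
Eigenvectors give P = [[3, -2], [1, -1]] with P⁻¹ = [[1, -2], [1, -3]], and Q = P·diag(2, -2)·P⁻¹.
Then Q⁸ = P·diag(256, 256)·P⁻¹ = [[768, -512], [256, -256]] · [[1, -2], [1, -3]] = [[256, 0], [0, 256]].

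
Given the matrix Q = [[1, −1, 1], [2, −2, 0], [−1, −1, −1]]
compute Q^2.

[[−2, 0, 0], [−2, 2, 2], [−2, 4, 0]]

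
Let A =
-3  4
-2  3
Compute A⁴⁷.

[[-3, 4], [-2, 3]]

A² = I (check: tr A = 0 and det A = -1), so A⁴⁷ = A since 47 is odd.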